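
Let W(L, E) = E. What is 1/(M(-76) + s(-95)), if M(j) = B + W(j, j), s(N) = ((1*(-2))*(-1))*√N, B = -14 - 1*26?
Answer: -29/3459 - I*√95/6918 ≈ -0.0083839 - 0.0014089*I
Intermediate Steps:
B = -40 (B = -14 - 26 = -40)
s(N) = 2*√N (s(N) = (-2*(-1))*√N = 2*√N)
M(j) = -40 + j
1/(M(-76) + s(-95)) = 1/((-40 - 76) + 2*√(-95)) = 1/(-116 + 2*(I*√95)) = 1/(-116 + 2*I*√95)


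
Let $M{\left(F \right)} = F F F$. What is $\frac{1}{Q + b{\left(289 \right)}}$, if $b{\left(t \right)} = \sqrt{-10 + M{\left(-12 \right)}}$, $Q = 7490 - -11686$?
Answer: $\frac{9588}{183860357} - \frac{i \sqrt{1738}}{367720714} \approx 5.2148 \cdot 10^{-5} - 1.1337 \cdot 10^{-7} i$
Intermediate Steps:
$M{\left(F \right)} = F^{3}$ ($M{\left(F \right)} = F^{2} F = F^{3}$)
$Q = 19176$ ($Q = 7490 + 11686 = 19176$)
$b{\left(t \right)} = i \sqrt{1738}$ ($b{\left(t \right)} = \sqrt{-10 + \left(-12\right)^{3}} = \sqrt{-10 - 1728} = \sqrt{-1738} = i \sqrt{1738}$)
$\frac{1}{Q + b{\left(289 \right)}} = \frac{1}{19176 + i \sqrt{1738}}$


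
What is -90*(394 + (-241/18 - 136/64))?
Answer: -136255/4 ≈ -34064.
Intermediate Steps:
-90*(394 + (-241/18 - 136/64)) = -90*(394 + (-241*1/18 - 136*1/64)) = -90*(394 + (-241/18 - 17/8)) = -90*(394 - 1117/72) = -90*27251/72 = -136255/4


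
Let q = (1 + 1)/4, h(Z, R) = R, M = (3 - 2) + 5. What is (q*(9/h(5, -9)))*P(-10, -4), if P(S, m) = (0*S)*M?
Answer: 0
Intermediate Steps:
M = 6 (M = 1 + 5 = 6)
P(S, m) = 0 (P(S, m) = (0*S)*6 = 0*6 = 0)
q = 1/2 (q = 2*(1/4) = 1/2 ≈ 0.50000)
(q*(9/h(5, -9)))*P(-10, -4) = ((9/(-9))/2)*0 = ((9*(-1/9))/2)*0 = ((1/2)*(-1))*0 = -1/2*0 = 0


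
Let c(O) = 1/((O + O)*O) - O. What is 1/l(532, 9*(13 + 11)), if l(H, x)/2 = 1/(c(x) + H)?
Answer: 29486593/186624 ≈ 158.00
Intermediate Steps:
c(O) = 1/(2*O²) - O (c(O) = 1/(((2*O))*O) - O = (1/(2*O))/O - O = 1/(2*O²) - O)
l(H, x) = 2/(H + 1/(2*x²) - x) (l(H, x) = 2/((1/(2*x²) - x) + H) = 2/(H + 1/(2*x²) - x))
1/l(532, 9*(13 + 11)) = 1/(4*(9*(13 + 11))²/(1 + 2*(9*(13 + 11))²*(532 - 9*(13 + 11)))) = 1/(4*(9*24)²/(1 + 2*(9*24)²*(532 - 9*24))) = 1/(4*216²/(1 + 2*216²*(532 - 1*216))) = 1/(4*46656/(1 + 2*46656*(532 - 216))) = 1/(4*46656/(1 + 2*46656*316)) = 1/(4*46656/(1 + 29486592)) = 1/(4*46656/29486593) = 1/(4*46656*(1/29486593)) = 1/(186624/29486593) = 29486593/186624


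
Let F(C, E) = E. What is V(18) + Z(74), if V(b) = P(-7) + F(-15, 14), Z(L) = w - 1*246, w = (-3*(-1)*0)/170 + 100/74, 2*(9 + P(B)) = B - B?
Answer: -8867/37 ≈ -239.65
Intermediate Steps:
P(B) = -9 (P(B) = -9 + (B - B)/2 = -9 + (1/2)*0 = -9 + 0 = -9)
w = 50/37 (w = (3*0)*(1/170) + 100*(1/74) = 0*(1/170) + 50/37 = 0 + 50/37 = 50/37 ≈ 1.3514)
Z(L) = -9052/37 (Z(L) = 50/37 - 1*246 = 50/37 - 246 = -9052/37)
V(b) = 5 (V(b) = -9 + 14 = 5)
V(18) + Z(74) = 5 - 9052/37 = -8867/37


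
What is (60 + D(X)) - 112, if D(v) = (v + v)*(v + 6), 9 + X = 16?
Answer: 130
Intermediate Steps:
X = 7 (X = -9 + 16 = 7)
D(v) = 2*v*(6 + v) (D(v) = (2*v)*(6 + v) = 2*v*(6 + v))
(60 + D(X)) - 112 = (60 + 2*7*(6 + 7)) - 112 = (60 + 2*7*13) - 112 = (60 + 182) - 112 = 242 - 112 = 130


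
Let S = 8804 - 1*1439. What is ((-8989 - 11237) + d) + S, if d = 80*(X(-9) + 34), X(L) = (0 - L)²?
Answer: -3661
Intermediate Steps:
S = 7365 (S = 8804 - 1439 = 7365)
X(L) = L² (X(L) = (-L)² = L²)
d = 9200 (d = 80*((-9)² + 34) = 80*(81 + 34) = 80*115 = 9200)
((-8989 - 11237) + d) + S = ((-8989 - 11237) + 9200) + 7365 = (-20226 + 9200) + 7365 = -11026 + 7365 = -3661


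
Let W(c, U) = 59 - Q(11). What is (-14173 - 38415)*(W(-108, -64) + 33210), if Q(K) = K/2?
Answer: -1749260938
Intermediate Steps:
Q(K) = K/2 (Q(K) = K*(½) = K/2)
W(c, U) = 107/2 (W(c, U) = 59 - 11/2 = 107/2)
(-14173 - 38415)*(W(-108, -64) + 33210) = (-14173 - 38415)*(107/2 + 33210) = -52588*66527/2 = -1749260938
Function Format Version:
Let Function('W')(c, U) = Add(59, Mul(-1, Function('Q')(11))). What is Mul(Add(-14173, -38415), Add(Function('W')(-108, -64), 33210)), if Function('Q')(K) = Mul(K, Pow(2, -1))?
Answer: -1749260938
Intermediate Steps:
Function('Q')(K) = Mul(Rational(1, 2), K) (Function('Q')(K) = Mul(K, Rational(1, 2)) = Mul(Rational(1, 2), K))
Function('W')(c, U) = Rational(107, 2) (Function('W')(c, U) = Add(59, Mul(-1, Mul(Rational(1, 2), 11))) = Add(59, Mul(-1, Rational(11, 2))) = Add(59, Rational(-11, 2)) = Rational(107, 2))
Mul(Add(-14173, -38415), Add(Function('W')(-108, -64), 33210)) = Mul(Add(-14173, -38415), Add(Rational(107, 2), 33210)) = Mul(-52588, Rational(66527, 2)) = -1749260938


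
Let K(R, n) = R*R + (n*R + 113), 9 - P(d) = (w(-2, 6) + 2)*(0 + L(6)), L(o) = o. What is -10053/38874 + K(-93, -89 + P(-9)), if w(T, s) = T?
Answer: 209942165/12958 ≈ 16202.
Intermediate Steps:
P(d) = 9 (P(d) = 9 - (-2 + 2)*(0 + 6) = 9 - 0*6 = 9 - 1*0 = 9 + 0 = 9)
K(R, n) = 113 + R**2 + R*n (K(R, n) = R**2 + (R*n + 113) = R**2 + (113 + R*n) = 113 + R**2 + R*n)
-10053/38874 + K(-93, -89 + P(-9)) = -10053/38874 + (113 + (-93)**2 - 93*(-89 + 9)) = -10053*1/38874 + (113 + 8649 - 93*(-80)) = -3351/12958 + (113 + 8649 + 7440) = -3351/12958 + 16202 = 209942165/12958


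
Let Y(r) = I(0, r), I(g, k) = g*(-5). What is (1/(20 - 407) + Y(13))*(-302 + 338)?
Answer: -4/43 ≈ -0.093023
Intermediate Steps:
I(g, k) = -5*g
Y(r) = 0 (Y(r) = -5*0 = 0)
(1/(20 - 407) + Y(13))*(-302 + 338) = (1/(20 - 407) + 0)*(-302 + 338) = (1/(-387) + 0)*36 = (-1/387 + 0)*36 = -1/387*36 = -4/43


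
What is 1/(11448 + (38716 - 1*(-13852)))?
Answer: 1/64016 ≈ 1.5621e-5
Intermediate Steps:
1/(11448 + (38716 - 1*(-13852))) = 1/(11448 + (38716 + 13852)) = 1/(11448 + 52568) = 1/64016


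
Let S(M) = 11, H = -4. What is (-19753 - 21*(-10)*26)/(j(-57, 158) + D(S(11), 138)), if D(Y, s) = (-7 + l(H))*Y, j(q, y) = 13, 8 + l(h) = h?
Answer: 14293/196 ≈ 72.923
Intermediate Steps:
l(h) = -8 + h
D(Y, s) = -19*Y (D(Y, s) = (-7 + (-8 - 4))*Y = (-7 - 12)*Y = -19*Y)
(-19753 - 21*(-10)*26)/(j(-57, 158) + D(S(11), 138)) = (-19753 - 21*(-10)*26)/(13 - 19*11) = (-19753 + 210*26)/(13 - 209) = (-19753 + 5460)/(-196) = -14293*(-1/196) = 14293/196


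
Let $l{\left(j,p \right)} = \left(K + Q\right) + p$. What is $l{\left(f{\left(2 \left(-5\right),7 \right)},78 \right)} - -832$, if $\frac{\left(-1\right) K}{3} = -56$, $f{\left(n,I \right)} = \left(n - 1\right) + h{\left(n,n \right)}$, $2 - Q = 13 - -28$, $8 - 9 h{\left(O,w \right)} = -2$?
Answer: $1039$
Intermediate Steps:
$h{\left(O,w \right)} = \frac{10}{9}$ ($h{\left(O,w \right)} = \frac{8}{9} - - \frac{2}{9} = \frac{8}{9} + \frac{2}{9} = \frac{10}{9}$)
$Q = -39$ ($Q = 2 - \left(13 - -28\right) = 2 - \left(13 + 28\right) = 2 - 41 = -39$)
$f{\left(n,I \right)} = \frac{1}{9} + n$ ($f{\left(n,I \right)} = \left(n - 1\right) + \frac{10}{9} = \left(-1 + n\right) + \frac{10}{9} = \frac{1}{9} + n$)
$K = 168$ ($K = \left(-3\right) \left(-56\right) = 168$)
$l{\left(j,p \right)} = 129 + p$ ($l{\left(j,p \right)} = \left(168 - 39\right) + p = 129 + p$)
$l{\left(f{\left(2 \left(-5\right),7 \right)},78 \right)} - -832 = \left(129 + 78\right) - -832 = 207 + 832 = 1039$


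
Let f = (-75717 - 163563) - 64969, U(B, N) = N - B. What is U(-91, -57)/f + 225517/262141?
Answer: 366868497/426503407 ≈ 0.86018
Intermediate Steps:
f = -304249 (f = -239280 - 64969 = -304249)
U(-91, -57)/f + 225517/262141 = (-57 - 1*(-91))/(-304249) + 225517/262141 = (-57 + 91)*(-1/304249) + 225517*(1/262141) = 34*(-1/304249) + 225517/262141 = -2/17897 + 225517/262141 = 366868497/426503407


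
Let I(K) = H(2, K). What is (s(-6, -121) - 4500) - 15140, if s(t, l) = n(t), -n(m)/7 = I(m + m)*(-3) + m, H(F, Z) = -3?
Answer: -19661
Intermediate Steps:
I(K) = -3
n(m) = -63 - 7*m (n(m) = -7*(-3*(-3) + m) = -7*(9 + m) = -63 - 7*m)
s(t, l) = -63 - 7*t
(s(-6, -121) - 4500) - 15140 = ((-63 - 7*(-6)) - 4500) - 15140 = ((-63 + 42) - 4500) - 15140 = (-21 - 4500) - 15140 = -4521 - 15140 = -19661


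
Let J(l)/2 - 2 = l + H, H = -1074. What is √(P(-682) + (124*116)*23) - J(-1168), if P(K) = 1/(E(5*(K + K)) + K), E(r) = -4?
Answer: 4480 + √3177310514/98 ≈ 5055.2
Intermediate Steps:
J(l) = -2144 + 2*l (J(l) = 4 + 2*(l - 1074) = 4 + 2*(-1074 + l) = 4 + (-2148 + 2*l) = -2144 + 2*l)
P(K) = 1/(-4 + K)
√(P(-682) + (124*116)*23) - J(-1168) = √(1/(-4 - 682) + (124*116)*23) - (-2144 + 2*(-1168)) = √(1/(-686) + 14384*23) - (-2144 - 2336) = √(-1/686 + 330832) - 1*(-4480) = √(226950751/686) + 4480 = √3177310514/98 + 4480 = 4480 + √3177310514/98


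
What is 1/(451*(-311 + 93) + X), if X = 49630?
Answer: -1/48688 ≈ -2.0539e-5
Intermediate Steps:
1/(451*(-311 + 93) + X) = 1/(451*(-311 + 93) + 49630) = 1/(451*(-218) + 49630) = 1/(-98318 + 49630) = 1/(-48688) = -1/48688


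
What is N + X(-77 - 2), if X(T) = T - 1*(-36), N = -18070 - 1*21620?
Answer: -39733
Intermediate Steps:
N = -39690 (N = -18070 - 21620 = -39690)
X(T) = 36 + T (X(T) = T + 36 = 36 + T)
N + X(-77 - 2) = -39690 + (36 + (-77 - 2)) = -39690 + (36 - 79) = -39690 - 43 = -39733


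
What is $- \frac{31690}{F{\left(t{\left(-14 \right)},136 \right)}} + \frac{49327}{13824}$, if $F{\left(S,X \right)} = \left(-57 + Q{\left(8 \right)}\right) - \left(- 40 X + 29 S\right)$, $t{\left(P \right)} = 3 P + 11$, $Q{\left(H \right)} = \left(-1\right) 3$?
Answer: $- \frac{42786109}{28933632} \approx -1.4788$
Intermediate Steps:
$Q{\left(H \right)} = -3$
$t{\left(P \right)} = 11 + 3 P$
$F{\left(S,X \right)} = -60 - 29 S + 40 X$ ($F{\left(S,X \right)} = \left(-57 - 3\right) - \left(- 40 X + 29 S\right) = -60 - \left(- 40 X + 29 S\right) = -60 - 29 S + 40 X$)
$- \frac{31690}{F{\left(t{\left(-14 \right)},136 \right)}} + \frac{49327}{13824} = - \frac{31690}{-60 - 29 \left(11 + 3 \left(-14\right)\right) + 40 \cdot 136} + \frac{49327}{13824} = - \frac{31690}{-60 - 29 \left(11 - 42\right) + 5440} + 49327 \cdot \frac{1}{13824} = - \frac{31690}{-60 - -899 + 5440} + \frac{49327}{13824} = - \frac{31690}{-60 + 899 + 5440} + \frac{49327}{13824} = - \frac{31690}{6279} + \frac{49327}{13824} = - \frac{42786109}{28933632}$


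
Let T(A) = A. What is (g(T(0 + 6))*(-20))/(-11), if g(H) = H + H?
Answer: 240/11 ≈ 21.818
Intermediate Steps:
g(H) = 2*H
(g(T(0 + 6))*(-20))/(-11) = ((2*(0 + 6))*(-20))/(-11) = ((2*6)*(-20))*(-1/11) = (12*(-20))*(-1/11) = -240*(-1/11) = 240/11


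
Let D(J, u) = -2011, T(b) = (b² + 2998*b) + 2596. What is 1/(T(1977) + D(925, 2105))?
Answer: 1/9836160 ≈ 1.0167e-7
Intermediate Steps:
T(b) = 2596 + b² + 2998*b
1/(T(1977) + D(925, 2105)) = 1/((2596 + 1977² + 2998*1977) - 2011) = 1/((2596 + 3908529 + 5927046) - 2011) = 1/(9838171 - 2011) = 1/9836160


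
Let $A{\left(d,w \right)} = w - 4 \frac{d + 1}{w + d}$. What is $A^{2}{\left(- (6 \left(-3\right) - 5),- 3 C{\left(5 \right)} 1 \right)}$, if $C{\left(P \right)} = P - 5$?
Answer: $\frac{9216}{529} \approx 17.422$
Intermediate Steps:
$C{\left(P \right)} = -5 + P$
$A{\left(d,w \right)} = w - \frac{4 \left(1 + d\right)}{d + w}$ ($A{\left(d,w \right)} = w - 4 \frac{1 + d}{d + w} = w - \frac{4 \left(1 + d\right)}{d + w}$)
$A^{2}{\left(- (6 \left(-3\right) - 5),- 3 C{\left(5 \right)} 1 \right)} = \left(\frac{-4 + \left(- 3 \left(-5 + 5\right) 1\right)^{2} - 4 \left(- (6 \left(-3\right) - 5)\right) + - (6 \left(-3\right) - 5) - 3 \left(-5 + 5\right) 1}{- (6 \left(-3\right) - 5) + - 3 \left(-5 + 5\right) 1}\right)^{2} = \left(\frac{-4 + \left(\left(-3\right) 0 \cdot 1\right)^{2} - 4 \left(- (-18 - 5)\right) + - (-18 - 5) \left(-3\right) 0 \cdot 1}{- (-18 - 5) + \left(-3\right) 0 \cdot 1}\right)^{2} = \left(\frac{-4 + \left(0 \cdot 1\right)^{2} - 4 \left(\left(-1\right) \left(-23\right)\right) + \left(-1\right) \left(-23\right) 0 \cdot 1}{\left(-1\right) \left(-23\right) + 0 \cdot 1}\right)^{2} = \left(\frac{-4 + 0^{2} - 92 + 23 \cdot 0}{23 + 0}\right)^{2} = \left(\frac{-4 + 0 - 92 + 0}{23}\right)^{2} = \left(\frac{1}{23} \left(-96\right)\right)^{2} = \left(- \frac{96}{23}\right)^{2} = \frac{9216}{529}$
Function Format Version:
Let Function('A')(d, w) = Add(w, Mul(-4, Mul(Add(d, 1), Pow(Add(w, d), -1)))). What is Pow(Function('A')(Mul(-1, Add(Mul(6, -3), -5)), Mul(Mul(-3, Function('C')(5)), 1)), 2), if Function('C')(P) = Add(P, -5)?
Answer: Rational(9216, 529) ≈ 17.422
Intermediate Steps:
Function('C')(P) = Add(-5, P)
Function('A')(d, w) = Add(w, Mul(-4, Pow(Add(d, w), -1), Add(1, d))) (Function('A')(d, w) = Add(w, Mul(-4, Mul(Add(1, d), Pow(Add(d, w), -1)))) = Add(w, Mul(-4, Mul(Pow(Add(d, w), -1), Add(1, d)))) = Add(w, Mul(-4, Pow(Add(d, w), -1), Add(1, d))))
Pow(Function('A')(Mul(-1, Add(Mul(6, -3), -5)), Mul(Mul(-3, Function('C')(5)), 1)), 2) = Pow(Mul(Pow(Add(Mul(-1, Add(Mul(6, -3), -5)), Mul(Mul(-3, Add(-5, 5)), 1)), -1), Add(-4, Pow(Mul(Mul(-3, Add(-5, 5)), 1), 2), Mul(-4, Mul(-1, Add(Mul(6, -3), -5))), Mul(Mul(-1, Add(Mul(6, -3), -5)), Mul(Mul(-3, Add(-5, 5)), 1)))), 2) = Pow(Mul(Pow(Add(Mul(-1, Add(-18, -5)), Mul(Mul(-3, 0), 1)), -1), Add(-4, Pow(Mul(Mul(-3, 0), 1), 2), Mul(-4, Mul(-1, Add(-18, -5))), Mul(Mul(-1, Add(-18, -5)), Mul(Mul(-3, 0), 1)))), 2) = Pow(Mul(Pow(Add(Mul(-1, -23), Mul(0, 1)), -1), Add(-4, Pow(Mul(0, 1), 2), Mul(-4, Mul(-1, -23)), Mul(Mul(-1, -23), Mul(0, 1)))), 2) = Pow(Mul(Pow(Add(23, 0), -1), Add(-4, Pow(0, 2), Mul(-4, 23), Mul(23, 0))), 2) = Pow(Mul(Pow(23, -1), Add(-4, 0, -92, 0)), 2) = Pow(Mul(Rational(1, 23), -96), 2) = Pow(Rational(-96, 23), 2) = Rational(9216, 529)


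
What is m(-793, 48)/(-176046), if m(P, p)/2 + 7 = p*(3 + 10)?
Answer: -617/88023 ≈ -0.0070095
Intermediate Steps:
m(P, p) = -14 + 26*p (m(P, p) = -14 + 2*(p*(3 + 10)) = -14 + 2*(p*13) = -14 + 2*(13*p) = -14 + 26*p)
m(-793, 48)/(-176046) = (-14 + 26*48)/(-176046) = (-14 + 1248)*(-1/176046) = 1234*(-1/176046) = -617/88023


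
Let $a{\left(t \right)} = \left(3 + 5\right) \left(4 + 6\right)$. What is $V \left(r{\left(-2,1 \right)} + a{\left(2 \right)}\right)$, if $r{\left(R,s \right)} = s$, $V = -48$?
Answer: $-3888$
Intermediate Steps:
$a{\left(t \right)} = 80$ ($a{\left(t \right)} = 8 \cdot 10 = 80$)
$V \left(r{\left(-2,1 \right)} + a{\left(2 \right)}\right) = - 48 \left(1 + 80\right) = \left(-48\right) 81 = -3888$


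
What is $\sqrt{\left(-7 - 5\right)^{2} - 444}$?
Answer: $10 i \sqrt{3} \approx 17.32 i$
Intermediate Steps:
$\sqrt{\left(-7 - 5\right)^{2} - 444} = \sqrt{\left(-12\right)^{2} - 444} = \sqrt{144 - 444} = \sqrt{-300} = 10 i \sqrt{3}$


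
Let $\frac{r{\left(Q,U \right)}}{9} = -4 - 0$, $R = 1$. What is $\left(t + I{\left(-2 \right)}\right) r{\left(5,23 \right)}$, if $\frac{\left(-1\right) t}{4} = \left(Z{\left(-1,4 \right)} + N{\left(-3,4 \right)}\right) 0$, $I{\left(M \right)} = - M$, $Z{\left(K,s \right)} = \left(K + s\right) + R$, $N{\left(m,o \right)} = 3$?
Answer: $-72$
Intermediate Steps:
$r{\left(Q,U \right)} = -36$ ($r{\left(Q,U \right)} = 9 \left(-4 - 0\right) = 9 \left(-4 + 0\right) = 9 \left(-4\right) = -36$)
$Z{\left(K,s \right)} = 1 + K + s$ ($Z{\left(K,s \right)} = \left(K + s\right) + 1 = 1 + K + s$)
$t = 0$ ($t = - 4 \left(\left(1 - 1 + 4\right) + 3\right) 0 = - 4 \left(4 + 3\right) 0 = - 4 \cdot 7 \cdot 0 = \left(-4\right) 0 = 0$)
$\left(t + I{\left(-2 \right)}\right) r{\left(5,23 \right)} = \left(0 - -2\right) \left(-36\right) = \left(0 + 2\right) \left(-36\right) = 2 \left(-36\right) = -72$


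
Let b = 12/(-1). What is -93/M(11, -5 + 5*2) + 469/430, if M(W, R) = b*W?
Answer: 16983/9460 ≈ 1.7952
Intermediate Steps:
b = -12 (b = 12*(-1) = -12)
M(W, R) = -12*W
-93/M(11, -5 + 5*2) + 469/430 = -93/((-12*11)) + 469/430 = -93/(-132) + 469*(1/430) = -93*(-1/132) + 469/430 = 31/44 + 469/430 = 16983/9460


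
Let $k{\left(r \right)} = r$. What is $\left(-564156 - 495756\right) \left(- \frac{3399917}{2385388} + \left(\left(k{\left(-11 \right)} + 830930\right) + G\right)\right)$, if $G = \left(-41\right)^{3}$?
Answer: $- \frac{481639245141678246}{596347} \approx -8.0765 \cdot 10^{11}$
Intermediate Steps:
$G = -68921$
$\left(-564156 - 495756\right) \left(- \frac{3399917}{2385388} + \left(\left(k{\left(-11 \right)} + 830930\right) + G\right)\right) = \left(-564156 - 495756\right) \left(- \frac{3399917}{2385388} + \left(\left(-11 + 830930\right) - 68921\right)\right) = - 1059912 \left(\left(-3399917\right) \frac{1}{2385388} + \left(830919 - 68921\right)\right) = - 1059912 \left(- \frac{3399917}{2385388} + 761998\right) = \left(-1059912\right) \frac{1817657485307}{2385388} = - \frac{481639245141678246}{596347}$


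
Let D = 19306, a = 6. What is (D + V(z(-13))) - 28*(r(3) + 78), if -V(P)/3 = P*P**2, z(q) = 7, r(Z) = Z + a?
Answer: 15841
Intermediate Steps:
r(Z) = 6 + Z (r(Z) = Z + 6 = 6 + Z)
V(P) = -3*P**3 (V(P) = -3*P*P**2 = -3*P**3)
(D + V(z(-13))) - 28*(r(3) + 78) = (19306 - 3*7**3) - 28*((6 + 3) + 78) = (19306 - 3*343) - 28*(9 + 78) = (19306 - 1029) - 28*87 = 18277 - 2436 = 15841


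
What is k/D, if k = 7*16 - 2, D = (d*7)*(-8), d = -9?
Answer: 55/252 ≈ 0.21825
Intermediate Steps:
D = 504 (D = -9*7*(-8) = -63*(-8) = 504)
k = 110 (k = 112 - 2 = 110)
k/D = 110/504 = 110*(1/504) = 55/252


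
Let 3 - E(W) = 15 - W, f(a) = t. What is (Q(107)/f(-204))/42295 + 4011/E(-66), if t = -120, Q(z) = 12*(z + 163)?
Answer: -56549117/1099670 ≈ -51.424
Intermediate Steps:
Q(z) = 1956 + 12*z (Q(z) = 12*(163 + z) = 1956 + 12*z)
f(a) = -120
E(W) = -12 + W (E(W) = 3 - (15 - W) = 3 + (-15 + W) = -12 + W)
(Q(107)/f(-204))/42295 + 4011/E(-66) = ((1956 + 12*107)/(-120))/42295 + 4011/(-12 - 66) = ((1956 + 1284)*(-1/120))*(1/42295) + 4011/(-78) = (3240*(-1/120))*(1/42295) + 4011*(-1/78) = -27*1/42295 - 1337/26 = -27/42295 - 1337/26 = -56549117/1099670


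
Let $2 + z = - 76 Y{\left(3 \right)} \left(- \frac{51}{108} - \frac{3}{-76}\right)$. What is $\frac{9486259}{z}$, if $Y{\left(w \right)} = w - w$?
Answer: $- \frac{9486259}{2} \approx -4.7431 \cdot 10^{6}$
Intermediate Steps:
$Y{\left(w \right)} = 0$
$z = -2$ ($z = -2 + \left(-76\right) 0 \left(- \frac{51}{108} - \frac{3}{-76}\right) = -2 + 0 \left(\left(-51\right) \frac{1}{108} - - \frac{3}{76}\right) = -2 + 0 \left(- \frac{17}{36} + \frac{3}{76}\right) = -2 + 0 \left(- \frac{74}{171}\right) = -2 + 0 = -2$)
$\frac{9486259}{z} = \frac{9486259}{-2} = 9486259 \left(- \frac{1}{2}\right) = - \frac{9486259}{2}$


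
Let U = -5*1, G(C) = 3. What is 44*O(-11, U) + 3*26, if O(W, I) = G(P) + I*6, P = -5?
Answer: -1110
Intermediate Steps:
U = -5
O(W, I) = 3 + 6*I (O(W, I) = 3 + I*6 = 3 + 6*I)
44*O(-11, U) + 3*26 = 44*(3 + 6*(-5)) + 3*26 = 44*(3 - 30) + 78 = 44*(-27) + 78 = -1188 + 78 = -1110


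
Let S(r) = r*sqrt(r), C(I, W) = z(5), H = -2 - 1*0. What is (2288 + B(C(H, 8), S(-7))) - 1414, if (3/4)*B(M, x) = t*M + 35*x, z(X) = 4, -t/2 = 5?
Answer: 2462/3 - 980*I*sqrt(7)/3 ≈ 820.67 - 864.28*I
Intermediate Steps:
t = -10 (t = -2*5 = -10)
H = -2 (H = -2 + 0 = -2)
C(I, W) = 4
S(r) = r**(3/2)
B(M, x) = -40*M/3 + 140*x/3 (B(M, x) = 4*(-10*M + 35*x)/3 = -40*M/3 + 140*x/3)
(2288 + B(C(H, 8), S(-7))) - 1414 = (2288 + (-40/3*4 + 140*(-7)**(3/2)/3)) - 1414 = (2288 + (-160/3 + 140*(-7*I*sqrt(7))/3)) - 1414 = (2288 + (-160/3 - 980*I*sqrt(7)/3)) - 1414 = (6704/3 - 980*I*sqrt(7)/3) - 1414 = 2462/3 - 980*I*sqrt(7)/3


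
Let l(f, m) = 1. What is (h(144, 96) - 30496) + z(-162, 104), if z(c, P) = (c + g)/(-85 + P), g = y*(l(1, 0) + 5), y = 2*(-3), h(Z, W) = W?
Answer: -577798/19 ≈ -30410.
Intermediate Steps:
y = -6
g = -36 (g = -6*(1 + 5) = -6*6 = -36)
z(c, P) = (-36 + c)/(-85 + P) (z(c, P) = (c - 36)/(-85 + P) = (-36 + c)/(-85 + P))
(h(144, 96) - 30496) + z(-162, 104) = (96 - 30496) + (-36 - 162)/(-85 + 104) = -30400 - 198/19 = -577798/19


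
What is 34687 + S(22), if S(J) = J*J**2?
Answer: 45335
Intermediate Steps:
S(J) = J**3
34687 + S(22) = 34687 + 22**3 = 34687 + 10648 = 45335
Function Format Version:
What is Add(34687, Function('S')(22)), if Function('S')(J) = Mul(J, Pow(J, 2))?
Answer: 45335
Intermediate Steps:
Function('S')(J) = Pow(J, 3)
Add(34687, Function('S')(22)) = Add(34687, Pow(22, 3)) = Add(34687, 10648) = 45335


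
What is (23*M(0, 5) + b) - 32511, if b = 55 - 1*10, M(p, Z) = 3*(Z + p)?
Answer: -32121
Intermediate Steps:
M(p, Z) = 3*Z + 3*p
b = 45 (b = 55 - 10 = 45)
(23*M(0, 5) + b) - 32511 = (23*(3*5 + 3*0) + 45) - 32511 = (23*(15 + 0) + 45) - 32511 = (23*15 + 45) - 32511 = (345 + 45) - 32511 = 390 - 32511 = -32121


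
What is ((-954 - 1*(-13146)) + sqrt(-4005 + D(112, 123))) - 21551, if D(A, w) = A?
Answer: -9359 + I*sqrt(3893) ≈ -9359.0 + 62.394*I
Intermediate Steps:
((-954 - 1*(-13146)) + sqrt(-4005 + D(112, 123))) - 21551 = ((-954 - 1*(-13146)) + sqrt(-4005 + 112)) - 21551 = ((-954 + 13146) + sqrt(-3893)) - 21551 = (12192 + I*sqrt(3893)) - 21551 = -9359 + I*sqrt(3893)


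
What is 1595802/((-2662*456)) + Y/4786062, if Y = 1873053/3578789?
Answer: -39961085906243905/30397033783733144 ≈ -1.3146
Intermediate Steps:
Y = 1873053/3578789 (Y = 1873053*(1/3578789) = 1873053/3578789 ≈ 0.52338)
1595802/((-2662*456)) + Y/4786062 = 1595802/((-2662*456)) + (1873053/3578789)/4786062 = 1595802/(-1213872) + (1873053/3578789)*(1/4786062) = 1595802*(-1/1213872) + 624351/5709435346306 = -265967/202312 + 624351/5709435346306 = -39961085906243905/30397033783733144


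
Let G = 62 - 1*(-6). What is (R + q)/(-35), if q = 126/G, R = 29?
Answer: -1049/1190 ≈ -0.88151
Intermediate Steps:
G = 68 (G = 62 + 6 = 68)
q = 63/34 (q = 126/68 = 126*(1/68) = 63/34 ≈ 1.8529)
(R + q)/(-35) = (29 + 63/34)/(-35) = -1/35*1049/34 = -1049/1190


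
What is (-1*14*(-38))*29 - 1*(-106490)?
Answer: 121918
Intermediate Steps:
(-1*14*(-38))*29 - 1*(-106490) = -14*(-38)*29 + 106490 = 532*29 + 106490 = 15428 + 106490 = 121918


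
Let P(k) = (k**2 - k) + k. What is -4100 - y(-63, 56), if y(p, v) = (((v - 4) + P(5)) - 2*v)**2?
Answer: -5325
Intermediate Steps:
P(k) = k**2
y(p, v) = (21 - v)**2 (y(p, v) = (((v - 4) + 5**2) - 2*v)**2 = (((-4 + v) + 25) - 2*v)**2 = ((21 + v) - 2*v)**2 = (21 - v)**2)
-4100 - y(-63, 56) = -4100 - (-21 + 56)**2 = -4100 - 1*35**2 = -4100 - 1*1225 = -4100 - 1225 = -5325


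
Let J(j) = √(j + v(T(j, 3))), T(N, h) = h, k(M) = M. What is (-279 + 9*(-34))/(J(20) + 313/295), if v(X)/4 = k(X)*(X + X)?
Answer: 54015975/7908331 - 101819250*√23/7908331 ≈ -54.916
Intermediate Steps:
v(X) = 8*X² (v(X) = 4*(X*(X + X)) = 4*(X*(2*X)) = 4*(2*X²) = 8*X²)
J(j) = √(72 + j) (J(j) = √(j + 8*3²) = √(j + 8*9) = √(j + 72) = √(72 + j))
(-279 + 9*(-34))/(J(20) + 313/295) = (-279 + 9*(-34))/(√(72 + 20) + 313/295) = (-279 - 306)/(√92 + 313*(1/295)) = -585/(2*√23 + 313/295) = -585/(313/295 + 2*√23)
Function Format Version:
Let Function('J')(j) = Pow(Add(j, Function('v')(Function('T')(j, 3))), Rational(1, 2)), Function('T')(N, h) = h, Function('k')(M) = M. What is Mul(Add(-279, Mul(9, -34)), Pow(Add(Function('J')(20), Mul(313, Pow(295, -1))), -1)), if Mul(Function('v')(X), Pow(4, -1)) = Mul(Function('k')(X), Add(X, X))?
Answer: Add(Rational(54015975, 7908331), Mul(Rational(-101819250, 7908331), Pow(23, Rational(1, 2)))) ≈ -54.916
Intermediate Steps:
Function('v')(X) = Mul(8, Pow(X, 2)) (Function('v')(X) = Mul(4, Mul(X, Add(X, X))) = Mul(4, Mul(X, Mul(2, X))) = Mul(4, Mul(2, Pow(X, 2))) = Mul(8, Pow(X, 2)))
Function('J')(j) = Pow(Add(72, j), Rational(1, 2)) (Function('J')(j) = Pow(Add(j, Mul(8, Pow(3, 2))), Rational(1, 2)) = Pow(Add(j, Mul(8, 9)), Rational(1, 2)) = Pow(Add(j, 72), Rational(1, 2)) = Pow(Add(72, j), Rational(1, 2)))
Mul(Add(-279, Mul(9, -34)), Pow(Add(Function('J')(20), Mul(313, Pow(295, -1))), -1)) = Mul(Add(-279, Mul(9, -34)), Pow(Add(Pow(Add(72, 20), Rational(1, 2)), Mul(313, Pow(295, -1))), -1)) = Mul(Add(-279, -306), Pow(Add(Pow(92, Rational(1, 2)), Mul(313, Rational(1, 295))), -1)) = Mul(-585, Pow(Add(Mul(2, Pow(23, Rational(1, 2))), Rational(313, 295)), -1)) = Mul(-585, Pow(Add(Rational(313, 295), Mul(2, Pow(23, Rational(1, 2)))), -1))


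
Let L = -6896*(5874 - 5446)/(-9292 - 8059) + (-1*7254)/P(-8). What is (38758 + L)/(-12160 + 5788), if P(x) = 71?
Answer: -3985873801/654150051 ≈ -6.0932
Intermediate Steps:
L = 83691494/1231921 (L = -6896*(5874 - 5446)/(-9292 - 8059) - 1*7254/71 = -6896/((-17351/428)) - 7254*1/71 = -6896/((-17351*1/428)) - 7254/71 = -6896/(-17351/428) - 7254/71 = -6896*(-428/17351) - 7254/71 = 2951488/17351 - 7254/71 = 83691494/1231921 ≈ 67.936)
(38758 + L)/(-12160 + 5788) = (38758 + 83691494/1231921)/(-12160 + 5788) = (47830485612/1231921)/(-6372) = (47830485612/1231921)*(-1/6372) = -3985873801/654150051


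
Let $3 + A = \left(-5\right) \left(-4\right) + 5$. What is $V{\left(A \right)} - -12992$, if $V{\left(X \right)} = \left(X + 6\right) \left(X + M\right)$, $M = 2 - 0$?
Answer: $13664$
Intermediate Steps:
$M = 2$ ($M = 2 + 0 = 2$)
$A = 22$ ($A = -3 + \left(\left(-5\right) \left(-4\right) + 5\right) = -3 + \left(20 + 5\right) = -3 + 25 = 22$)
$V{\left(X \right)} = \left(2 + X\right) \left(6 + X\right)$ ($V{\left(X \right)} = \left(X + 6\right) \left(X + 2\right) = \left(6 + X\right) \left(2 + X\right) = \left(2 + X\right) \left(6 + X\right)$)
$V{\left(A \right)} - -12992 = \left(12 + 22^{2} + 8 \cdot 22\right) - -12992 = \left(12 + 484 + 176\right) + 12992 = 672 + 12992 = 13664$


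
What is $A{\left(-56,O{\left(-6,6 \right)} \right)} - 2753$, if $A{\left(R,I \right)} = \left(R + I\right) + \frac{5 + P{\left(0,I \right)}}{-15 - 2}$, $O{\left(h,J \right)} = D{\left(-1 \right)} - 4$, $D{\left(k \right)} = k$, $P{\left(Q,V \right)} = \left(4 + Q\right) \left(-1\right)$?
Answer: $- \frac{47839}{17} \approx -2814.1$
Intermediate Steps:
$P{\left(Q,V \right)} = -4 - Q$
$O{\left(h,J \right)} = -5$ ($O{\left(h,J \right)} = -1 - 4 = -5$)
$A{\left(R,I \right)} = - \frac{1}{17} + I + R$ ($A{\left(R,I \right)} = \left(R + I\right) + \frac{5 - 4}{-15 - 2} = \left(I + R\right) + \frac{5 + \left(-4 + 0\right)}{-17} = \left(I + R\right) + \left(5 - 4\right) \left(- \frac{1}{17}\right) = \left(I + R\right) + 1 \left(- \frac{1}{17}\right) = \left(I + R\right) - \frac{1}{17} = - \frac{1}{17} + I + R$)
$A{\left(-56,O{\left(-6,6 \right)} \right)} - 2753 = \left(- \frac{1}{17} - 5 - 56\right) - 2753 = - \frac{1038}{17} - 2753 = - \frac{47839}{17}$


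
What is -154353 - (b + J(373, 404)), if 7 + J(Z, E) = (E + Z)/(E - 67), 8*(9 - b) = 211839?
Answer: -344757553/2696 ≈ -1.2788e+5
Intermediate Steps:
b = -211767/8 (b = 9 - 1/8*211839 = 9 - 211839/8 = -211767/8 ≈ -26471.)
J(Z, E) = -7 + (E + Z)/(-67 + E) (J(Z, E) = -7 + (E + Z)/(E - 67) = -7 + (E + Z)/(-67 + E))
-154353 - (b + J(373, 404)) = -154353 - (-211767/8 + (469 + 373 - 6*404)/(-67 + 404)) = -154353 - (-211767/8 + (469 + 373 - 2424)/337) = -154353 - (-211767/8 + (1/337)*(-1582)) = -154353 - (-211767/8 - 1582/337) = -154353 - 1*(-71378135/2696) = -154353 + 71378135/2696 = -344757553/2696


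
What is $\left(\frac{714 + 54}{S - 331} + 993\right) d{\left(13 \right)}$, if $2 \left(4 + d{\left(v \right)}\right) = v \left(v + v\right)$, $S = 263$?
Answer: $\frac{2753685}{17} \approx 1.6198 \cdot 10^{5}$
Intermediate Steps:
$d{\left(v \right)} = -4 + v^{2}$ ($d{\left(v \right)} = -4 + \frac{v \left(v + v\right)}{2} = -4 + \frac{v 2 v}{2} = -4 + \frac{2 v^{2}}{2} = -4 + v^{2}$)
$\left(\frac{714 + 54}{S - 331} + 993\right) d{\left(13 \right)} = \left(\frac{714 + 54}{263 - 331} + 993\right) \left(-4 + 13^{2}\right) = \left(\frac{768}{-68} + 993\right) \left(-4 + 169\right) = \left(768 \left(- \frac{1}{68}\right) + 993\right) 165 = \left(- \frac{192}{17} + 993\right) 165 = \frac{16689}{17} \cdot 165 = \frac{2753685}{17}$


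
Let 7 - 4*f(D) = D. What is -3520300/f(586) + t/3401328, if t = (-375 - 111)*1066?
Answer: 3991206655633/164114076 ≈ 24320.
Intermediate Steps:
t = -518076 (t = -486*1066 = -518076)
f(D) = 7/4 - D/4
-3520300/f(586) + t/3401328 = -3520300/(7/4 - ¼*586) - 518076/3401328 = -3520300/(7/4 - 293/2) - 518076*1/3401328 = -3520300/(-579/4) - 43173/283444 = -3520300*(-4/579) - 43173/283444 = 14081200/579 - 43173/283444 = 3991206655633/164114076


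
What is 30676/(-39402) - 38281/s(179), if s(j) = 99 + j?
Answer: -758437945/5476878 ≈ -138.48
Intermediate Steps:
30676/(-39402) - 38281/s(179) = 30676/(-39402) - 38281/(99 + 179) = 30676*(-1/39402) - 38281/278 = -15338/19701 - 38281*1/278 = -15338/19701 - 38281/278 = -758437945/5476878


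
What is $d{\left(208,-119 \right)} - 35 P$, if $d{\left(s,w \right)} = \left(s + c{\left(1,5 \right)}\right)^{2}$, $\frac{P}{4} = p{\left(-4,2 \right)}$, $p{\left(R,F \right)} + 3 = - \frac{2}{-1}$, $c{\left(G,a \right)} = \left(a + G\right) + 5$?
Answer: $48101$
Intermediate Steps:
$c{\left(G,a \right)} = 5 + G + a$ ($c{\left(G,a \right)} = \left(G + a\right) + 5 = 5 + G + a$)
$p{\left(R,F \right)} = -1$ ($p{\left(R,F \right)} = -3 - \frac{2}{-1} = -3 - -2 = -3 + 2 = -1$)
$P = -4$ ($P = 4 \left(-1\right) = -4$)
$d{\left(s,w \right)} = \left(11 + s\right)^{2}$ ($d{\left(s,w \right)} = \left(s + \left(5 + 1 + 5\right)\right)^{2} = \left(s + 11\right)^{2} = \left(11 + s\right)^{2}$)
$d{\left(208,-119 \right)} - 35 P = \left(11 + 208\right)^{2} - -140 = 219^{2} + 140 = 47961 + 140 = 48101$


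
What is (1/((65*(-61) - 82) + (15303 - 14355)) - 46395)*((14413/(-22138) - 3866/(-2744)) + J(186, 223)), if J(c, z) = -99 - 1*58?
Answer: 170578188024597301/23531742066 ≈ 7.2489e+6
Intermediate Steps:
J(c, z) = -157 (J(c, z) = -99 - 58 = -157)
(1/((65*(-61) - 82) + (15303 - 14355)) - 46395)*((14413/(-22138) - 3866/(-2744)) + J(186, 223)) = (1/((65*(-61) - 82) + (15303 - 14355)) - 46395)*((14413/(-22138) - 3866/(-2744)) - 157) = (1/((-3965 - 82) + 948) - 46395)*((14413*(-1/22138) - 3866*(-1/2744)) - 157) = (1/(-4047 + 948) - 46395)*((-14413/22138 + 1933/1372) - 157) = (1/(-3099) - 46395)*(11509059/15186668 - 157) = (-1/3099 - 46395)*(-2372797817/15186668) = -143778106/3099*(-2372797817/15186668) = 170578188024597301/23531742066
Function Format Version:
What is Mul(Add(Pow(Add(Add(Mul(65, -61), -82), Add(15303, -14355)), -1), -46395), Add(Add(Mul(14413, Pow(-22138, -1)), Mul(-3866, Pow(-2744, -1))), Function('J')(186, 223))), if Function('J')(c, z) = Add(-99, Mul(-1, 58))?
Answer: Rational(170578188024597301, 23531742066) ≈ 7.2489e+6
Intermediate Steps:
Function('J')(c, z) = -157 (Function('J')(c, z) = Add(-99, -58) = -157)
Mul(Add(Pow(Add(Add(Mul(65, -61), -82), Add(15303, -14355)), -1), -46395), Add(Add(Mul(14413, Pow(-22138, -1)), Mul(-3866, Pow(-2744, -1))), Function('J')(186, 223))) = Mul(Add(Pow(Add(Add(Mul(65, -61), -82), Add(15303, -14355)), -1), -46395), Add(Add(Mul(14413, Pow(-22138, -1)), Mul(-3866, Pow(-2744, -1))), -157)) = Mul(Add(Pow(Add(Add(-3965, -82), 948), -1), -46395), Add(Add(Mul(14413, Rational(-1, 22138)), Mul(-3866, Rational(-1, 2744))), -157)) = Mul(Add(Pow(Add(-4047, 948), -1), -46395), Add(Add(Rational(-14413, 22138), Rational(1933, 1372)), -157)) = Mul(Add(Pow(-3099, -1), -46395), Add(Rational(11509059, 15186668), -157)) = Mul(Add(Rational(-1, 3099), -46395), Rational(-2372797817, 15186668)) = Mul(Rational(-143778106, 3099), Rational(-2372797817, 15186668)) = Rational(170578188024597301, 23531742066)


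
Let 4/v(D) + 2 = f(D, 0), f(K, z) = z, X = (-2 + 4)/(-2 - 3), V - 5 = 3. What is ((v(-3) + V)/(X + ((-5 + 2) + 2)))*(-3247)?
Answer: 97410/7 ≈ 13916.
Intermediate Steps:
V = 8 (V = 5 + 3 = 8)
X = -⅖ (X = 2/(-5) = 2*(-⅕) = -⅖ ≈ -0.40000)
v(D) = -2 (v(D) = 4/(-2 + 0) = 4/(-2) = 4*(-½) = -2)
((v(-3) + V)/(X + ((-5 + 2) + 2)))*(-3247) = ((-2 + 8)/(-⅖ + ((-5 + 2) + 2)))*(-3247) = (6/(-⅖ + (-3 + 2)))*(-3247) = (6/(-⅖ - 1))*(-3247) = (6/(-7/5))*(-3247) = (6*(-5/7))*(-3247) = -30/7*(-3247) = 97410/7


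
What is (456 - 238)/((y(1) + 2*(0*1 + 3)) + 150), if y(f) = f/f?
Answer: 218/157 ≈ 1.3885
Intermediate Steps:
y(f) = 1
(456 - 238)/((y(1) + 2*(0*1 + 3)) + 150) = (456 - 238)/((1 + 2*(0*1 + 3)) + 150) = 218/((1 + 2*(0 + 3)) + 150) = 218/((1 + 2*3) + 150) = 218/((1 + 6) + 150) = 218/(7 + 150) = 218/157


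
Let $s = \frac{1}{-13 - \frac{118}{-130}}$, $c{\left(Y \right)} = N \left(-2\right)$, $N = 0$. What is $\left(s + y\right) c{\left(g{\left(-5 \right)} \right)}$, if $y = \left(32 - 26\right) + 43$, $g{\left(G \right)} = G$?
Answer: $0$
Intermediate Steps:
$y = 49$ ($y = 6 + 43 = 49$)
$c{\left(Y \right)} = 0$ ($c{\left(Y \right)} = 0 \left(-2\right) = 0$)
$s = - \frac{65}{786}$ ($s = \frac{1}{-13 - - \frac{59}{65}} = \frac{1}{-13 + \frac{59}{65}} = \frac{1}{- \frac{786}{65}} = - \frac{65}{786} \approx -0.082697$)
$\left(s + y\right) c{\left(g{\left(-5 \right)} \right)} = \left(- \frac{65}{786} + 49\right) 0 = \frac{38449}{786} \cdot 0 = 0$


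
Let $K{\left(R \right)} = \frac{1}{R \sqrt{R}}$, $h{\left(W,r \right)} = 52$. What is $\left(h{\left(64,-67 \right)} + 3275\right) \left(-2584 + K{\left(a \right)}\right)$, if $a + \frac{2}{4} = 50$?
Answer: $-8596968 + \frac{2218 \sqrt{22}}{1089} \approx -8.597 \cdot 10^{6}$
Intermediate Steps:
$a = \frac{99}{2}$ ($a = - \frac{1}{2} + 50 = \frac{99}{2} \approx 49.5$)
$K{\left(R \right)} = \frac{1}{R^{\frac{3}{2}}}$
$\left(h{\left(64,-67 \right)} + 3275\right) \left(-2584 + K{\left(a \right)}\right) = \left(52 + 3275\right) \left(-2584 + \frac{1}{\frac{297}{4} \sqrt{22}}\right) = 3327 \left(-2584 + \frac{2 \sqrt{22}}{3267}\right) = -8596968 + \frac{2218 \sqrt{22}}{1089}$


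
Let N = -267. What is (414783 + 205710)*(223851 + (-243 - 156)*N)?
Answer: 205000959312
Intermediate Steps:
(414783 + 205710)*(223851 + (-243 - 156)*N) = (414783 + 205710)*(223851 + (-243 - 156)*(-267)) = 620493*(223851 - 399*(-267)) = 620493*(223851 + 106533) = 620493*330384 = 205000959312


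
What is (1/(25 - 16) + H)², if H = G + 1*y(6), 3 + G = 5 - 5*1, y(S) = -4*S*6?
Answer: 1747684/81 ≈ 21576.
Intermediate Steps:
y(S) = -24*S
G = -3 (G = -3 + (5 - 5*1) = -3 + (5 - 5) = -3 + 0 = -3)
H = -147 (H = -3 + 1*(-24*6) = -3 + 1*(-144) = -3 - 144 = -147)
(1/(25 - 16) + H)² = (1/(25 - 16) - 147)² = (1/9 - 147)² = (⅑ - 147)² = (-1322/9)² = 1747684/81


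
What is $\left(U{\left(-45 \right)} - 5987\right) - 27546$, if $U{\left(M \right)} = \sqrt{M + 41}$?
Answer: $-33533 + 2 i \approx -33533.0 + 2.0 i$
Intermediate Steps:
$U{\left(M \right)} = \sqrt{41 + M}$
$\left(U{\left(-45 \right)} - 5987\right) - 27546 = \left(\sqrt{41 - 45} - 5987\right) - 27546 = \left(\sqrt{-4} - 5987\right) - 27546 = \left(2 i - 5987\right) - 27546 = \left(-5987 + 2 i\right) - 27546 = -33533 + 2 i$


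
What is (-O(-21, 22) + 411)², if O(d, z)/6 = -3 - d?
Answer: 91809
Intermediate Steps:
O(d, z) = -18 - 6*d (O(d, z) = 6*(-3 - d) = -18 - 6*d)
(-O(-21, 22) + 411)² = (-(-18 - 6*(-21)) + 411)² = (-(-18 + 126) + 411)² = (-1*108 + 411)² = (-108 + 411)² = 303² = 91809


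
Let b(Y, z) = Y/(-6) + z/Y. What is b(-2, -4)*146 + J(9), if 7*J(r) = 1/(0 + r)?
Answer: 21463/63 ≈ 340.68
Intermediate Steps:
b(Y, z) = -Y/6 + z/Y (b(Y, z) = Y*(-⅙) + z/Y = -Y/6 + z/Y)
J(r) = 1/(7*r) (J(r) = 1/(7*(0 + r)) = 1/(7*r))
b(-2, -4)*146 + J(9) = (-⅙*(-2) - 4/(-2))*146 + (⅐)/9 = (⅓ - 4*(-½))*146 + (⅐)*(⅑) = (⅓ + 2)*146 + 1/63 = (7/3)*146 + 1/63 = 1022/3 + 1/63 = 21463/63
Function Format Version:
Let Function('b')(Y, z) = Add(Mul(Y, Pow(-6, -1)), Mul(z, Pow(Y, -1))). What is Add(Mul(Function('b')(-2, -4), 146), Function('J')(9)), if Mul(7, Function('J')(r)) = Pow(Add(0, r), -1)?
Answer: Rational(21463, 63) ≈ 340.68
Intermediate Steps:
Function('b')(Y, z) = Add(Mul(Rational(-1, 6), Y), Mul(z, Pow(Y, -1))) (Function('b')(Y, z) = Add(Mul(Y, Rational(-1, 6)), Mul(z, Pow(Y, -1))) = Add(Mul(Rational(-1, 6), Y), Mul(z, Pow(Y, -1))))
Function('J')(r) = Mul(Rational(1, 7), Pow(r, -1)) (Function('J')(r) = Mul(Rational(1, 7), Pow(Add(0, r), -1)) = Mul(Rational(1, 7), Pow(r, -1)))
Add(Mul(Function('b')(-2, -4), 146), Function('J')(9)) = Add(Mul(Add(Mul(Rational(-1, 6), -2), Mul(-4, Pow(-2, -1))), 146), Mul(Rational(1, 7), Pow(9, -1))) = Add(Mul(Add(Rational(1, 3), Mul(-4, Rational(-1, 2))), 146), Mul(Rational(1, 7), Rational(1, 9))) = Add(Mul(Add(Rational(1, 3), 2), 146), Rational(1, 63)) = Add(Mul(Rational(7, 3), 146), Rational(1, 63)) = Add(Rational(1022, 3), Rational(1, 63)) = Rational(21463, 63)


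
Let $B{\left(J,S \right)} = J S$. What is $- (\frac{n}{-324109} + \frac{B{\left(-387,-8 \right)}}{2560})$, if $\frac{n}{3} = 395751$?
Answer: $\frac{254490777}{103714880} \approx 2.4538$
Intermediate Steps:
$n = 1187253$ ($n = 3 \cdot 395751 = 1187253$)
$- (\frac{n}{-324109} + \frac{B{\left(-387,-8 \right)}}{2560}) = - (\frac{1187253}{-324109} + \frac{\left(-387\right) \left(-8\right)}{2560}) = - (1187253 \left(- \frac{1}{324109}\right) + 3096 \cdot \frac{1}{2560}) = - (- \frac{1187253}{324109} + \frac{387}{320}) = \left(-1\right) \left(- \frac{254490777}{103714880}\right) = \frac{254490777}{103714880}$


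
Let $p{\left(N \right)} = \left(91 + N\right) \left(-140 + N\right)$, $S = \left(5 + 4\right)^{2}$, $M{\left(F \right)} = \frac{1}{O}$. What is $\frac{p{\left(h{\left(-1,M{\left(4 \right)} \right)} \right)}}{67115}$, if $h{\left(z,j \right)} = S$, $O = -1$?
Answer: $- \frac{10148}{67115} \approx -0.1512$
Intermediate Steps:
$M{\left(F \right)} = -1$ ($M{\left(F \right)} = \frac{1}{-1} = -1$)
$S = 81$ ($S = 9^{2} = 81$)
$h{\left(z,j \right)} = 81$
$p{\left(N \right)} = \left(-140 + N\right) \left(91 + N\right)$
$\frac{p{\left(h{\left(-1,M{\left(4 \right)} \right)} \right)}}{67115} = \frac{-12740 + 81^{2} - 3969}{67115} = \left(-12740 + 6561 - 3969\right) \frac{1}{67115} = \left(-10148\right) \frac{1}{67115} = - \frac{10148}{67115}$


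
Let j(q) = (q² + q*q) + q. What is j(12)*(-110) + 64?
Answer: -32936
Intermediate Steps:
j(q) = q + 2*q² (j(q) = (q² + q²) + q = 2*q² + q = q + 2*q²)
j(12)*(-110) + 64 = (12*(1 + 2*12))*(-110) + 64 = (12*(1 + 24))*(-110) + 64 = (12*25)*(-110) + 64 = 300*(-110) + 64 = -33000 + 64 = -32936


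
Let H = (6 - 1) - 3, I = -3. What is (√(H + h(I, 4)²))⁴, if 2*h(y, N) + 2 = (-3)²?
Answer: 3249/16 ≈ 203.06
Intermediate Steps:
h(y, N) = 7/2 (h(y, N) = -1 + (½)*(-3)² = -1 + (½)*9 = -1 + 9/2 = 7/2)
H = 2 (H = 5 - 3 = 2)
(√(H + h(I, 4)²))⁴ = (√(2 + (7/2)²))⁴ = (√(2 + 49/4))⁴ = (√(57/4))⁴ = (√57/2)⁴ = 3249/16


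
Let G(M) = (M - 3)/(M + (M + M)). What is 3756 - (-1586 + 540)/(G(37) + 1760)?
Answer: 367007985/97697 ≈ 3756.6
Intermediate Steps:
G(M) = (-3 + M)/(3*M) (G(M) = (-3 + M)/(M + 2*M) = (-3 + M)/((3*M)) = (-3 + M)*(1/(3*M)) = (-3 + M)/(3*M))
3756 - (-1586 + 540)/(G(37) + 1760) = 3756 - (-1586 + 540)/((⅓)*(-3 + 37)/37 + 1760) = 3756 - (-1046)/((⅓)*(1/37)*34 + 1760) = 3756 - (-1046)/(34/111 + 1760) = 3756 - (-1046)/195394/111 = 3756 - (-1046)*111/195394 = 3756 - 1*(-58053/97697) = 3756 + 58053/97697 = 367007985/97697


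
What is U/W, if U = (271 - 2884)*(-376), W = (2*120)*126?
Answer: 40937/1260 ≈ 32.490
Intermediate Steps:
W = 30240 (W = 240*126 = 30240)
U = 982488 (U = -2613*(-376) = 982488)
U/W = 982488/30240 = 982488*(1/30240) = 40937/1260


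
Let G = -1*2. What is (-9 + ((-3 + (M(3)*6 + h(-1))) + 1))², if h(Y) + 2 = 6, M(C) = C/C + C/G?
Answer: 100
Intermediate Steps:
G = -2
M(C) = 1 - C/2 (M(C) = C/C + C/(-2) = 1 + C*(-½) = 1 - C/2)
h(Y) = 4 (h(Y) = -2 + 6 = 4)
(-9 + ((-3 + (M(3)*6 + h(-1))) + 1))² = (-9 + ((-3 + ((1 - ½*3)*6 + 4)) + 1))² = (-9 + ((-3 + ((1 - 3/2)*6 + 4)) + 1))² = (-9 + ((-3 + (-½*6 + 4)) + 1))² = (-9 + ((-3 + (-3 + 4)) + 1))² = (-9 + ((-3 + 1) + 1))² = (-9 + (-2 + 1))² = (-9 - 1)² = (-10)² = 100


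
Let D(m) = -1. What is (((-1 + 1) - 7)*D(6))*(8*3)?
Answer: 168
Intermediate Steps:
(((-1 + 1) - 7)*D(6))*(8*3) = (((-1 + 1) - 7)*(-1))*(8*3) = ((0 - 7)*(-1))*24 = -7*(-1)*24 = 7*24 = 168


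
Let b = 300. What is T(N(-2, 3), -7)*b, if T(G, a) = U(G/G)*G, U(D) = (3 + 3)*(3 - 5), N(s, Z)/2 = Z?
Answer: -21600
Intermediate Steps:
N(s, Z) = 2*Z
U(D) = -12 (U(D) = 6*(-2) = -12)
T(G, a) = -12*G
T(N(-2, 3), -7)*b = -24*3*300 = -12*6*300 = -72*300 = -21600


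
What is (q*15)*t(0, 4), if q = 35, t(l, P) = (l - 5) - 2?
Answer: -3675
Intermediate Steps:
t(l, P) = -7 + l (t(l, P) = (-5 + l) - 2 = -7 + l)
(q*15)*t(0, 4) = (35*15)*(-7 + 0) = 525*(-7) = -3675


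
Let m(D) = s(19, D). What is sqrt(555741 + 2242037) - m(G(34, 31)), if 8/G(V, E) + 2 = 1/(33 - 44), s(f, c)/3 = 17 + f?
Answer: -108 + sqrt(2797778) ≈ 1564.7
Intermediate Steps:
s(f, c) = 51 + 3*f (s(f, c) = 3*(17 + f) = 51 + 3*f)
G(V, E) = -88/23 (G(V, E) = 8/(-2 + 1/(33 - 44)) = 8/(-2 + 1/(-11)) = 8/(-2 - 1/11) = 8/(-23/11) = 8*(-11/23) = -88/23)
m(D) = 108 (m(D) = 51 + 3*19 = 51 + 57 = 108)
sqrt(555741 + 2242037) - m(G(34, 31)) = sqrt(555741 + 2242037) - 1*108 = sqrt(2797778) - 108 = -108 + sqrt(2797778)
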